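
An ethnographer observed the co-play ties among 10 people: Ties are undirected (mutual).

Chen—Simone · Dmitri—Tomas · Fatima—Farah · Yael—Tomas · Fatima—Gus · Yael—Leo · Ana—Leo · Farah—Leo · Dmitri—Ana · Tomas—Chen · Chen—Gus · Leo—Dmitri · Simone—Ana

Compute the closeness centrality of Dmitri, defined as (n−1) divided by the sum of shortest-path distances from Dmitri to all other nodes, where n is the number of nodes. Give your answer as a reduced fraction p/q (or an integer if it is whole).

Distances from Dmitri: Ana:1, Chen:2, Farah:2, Fatima:3, Gus:3, Leo:1, Simone:2, Tomas:1, Yael:2. Sum = 17.
n = 10, so closeness = 9/17.

9/17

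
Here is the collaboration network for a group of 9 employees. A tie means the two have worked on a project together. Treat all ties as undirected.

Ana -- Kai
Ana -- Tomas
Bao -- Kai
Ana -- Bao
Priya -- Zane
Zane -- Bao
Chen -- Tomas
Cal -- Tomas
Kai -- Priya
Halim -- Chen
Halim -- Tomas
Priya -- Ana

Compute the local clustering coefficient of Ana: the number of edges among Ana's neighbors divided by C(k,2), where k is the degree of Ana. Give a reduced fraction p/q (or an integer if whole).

1/3

Ana's neighbors: Bao, Kai, Priya, and Tomas (k = 4).
Possible neighbor pairs: C(4,2) = 6. Edges among them: Bao–Kai, Kai–Priya → e = 2.
Clustering(Ana) = 2/6 = 1/3.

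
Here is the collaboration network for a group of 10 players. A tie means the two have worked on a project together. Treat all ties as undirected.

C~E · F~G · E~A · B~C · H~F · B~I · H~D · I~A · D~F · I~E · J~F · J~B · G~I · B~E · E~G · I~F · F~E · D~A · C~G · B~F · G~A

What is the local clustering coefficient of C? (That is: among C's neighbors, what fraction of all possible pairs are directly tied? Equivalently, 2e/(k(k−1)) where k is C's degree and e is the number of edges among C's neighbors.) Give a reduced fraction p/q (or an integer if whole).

C's neighbors: B, E, and G (k = 3).
Possible neighbor pairs: C(3,2) = 3. Edges among them: B–E, E–G → e = 2.
Clustering(C) = 2/3.

2/3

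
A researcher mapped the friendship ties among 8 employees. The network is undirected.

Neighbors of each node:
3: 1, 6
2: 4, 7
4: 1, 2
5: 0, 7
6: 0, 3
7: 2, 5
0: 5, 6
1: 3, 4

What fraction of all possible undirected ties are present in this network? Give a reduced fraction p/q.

There are 8 edges and 8 nodes, so the maximum possible is C(8,2) = 28.
Density = 8/28 = 2/7.

2/7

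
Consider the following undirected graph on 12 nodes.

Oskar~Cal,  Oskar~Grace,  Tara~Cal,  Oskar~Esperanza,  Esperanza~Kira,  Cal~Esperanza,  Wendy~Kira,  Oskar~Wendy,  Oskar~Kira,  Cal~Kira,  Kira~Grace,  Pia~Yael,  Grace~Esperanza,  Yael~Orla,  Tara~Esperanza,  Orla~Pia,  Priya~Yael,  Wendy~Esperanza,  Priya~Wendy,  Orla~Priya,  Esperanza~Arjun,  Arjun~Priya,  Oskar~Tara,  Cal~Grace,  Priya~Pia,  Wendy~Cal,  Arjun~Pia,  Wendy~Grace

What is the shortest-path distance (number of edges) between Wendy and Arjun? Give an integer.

One shortest route is Wendy – Priya – Arjun, which uses 2 edges, and Wendy and Arjun are not directly tied, so nothing shorter exists. So d(Wendy,Arjun) = 2.

2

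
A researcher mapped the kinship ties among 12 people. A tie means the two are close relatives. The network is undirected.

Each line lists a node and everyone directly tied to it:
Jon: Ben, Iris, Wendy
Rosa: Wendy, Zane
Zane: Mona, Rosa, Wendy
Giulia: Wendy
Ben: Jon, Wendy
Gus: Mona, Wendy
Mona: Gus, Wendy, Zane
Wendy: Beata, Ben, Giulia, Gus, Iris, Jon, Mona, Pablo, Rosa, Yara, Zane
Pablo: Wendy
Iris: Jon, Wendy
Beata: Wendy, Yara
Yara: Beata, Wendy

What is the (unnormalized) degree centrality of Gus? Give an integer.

2

Gus is directly tied to Mona and Wendy. That is 2 neighbors, so the degree of Gus is 2.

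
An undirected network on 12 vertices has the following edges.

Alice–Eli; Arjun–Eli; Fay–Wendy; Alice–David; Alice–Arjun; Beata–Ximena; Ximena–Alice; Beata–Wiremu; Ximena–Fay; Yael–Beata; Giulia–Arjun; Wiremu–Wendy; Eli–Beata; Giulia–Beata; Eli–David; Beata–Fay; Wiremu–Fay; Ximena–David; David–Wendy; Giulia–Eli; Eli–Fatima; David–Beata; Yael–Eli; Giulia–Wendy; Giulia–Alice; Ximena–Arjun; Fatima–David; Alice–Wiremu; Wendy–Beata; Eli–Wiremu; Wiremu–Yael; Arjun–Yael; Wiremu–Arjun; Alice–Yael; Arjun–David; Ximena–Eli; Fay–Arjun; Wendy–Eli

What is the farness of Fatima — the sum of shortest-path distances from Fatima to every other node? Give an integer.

21

Distances from Fatima: Alice:2, Arjun:2, Beata:2, David:1, Eli:1, Fay:3, Giulia:2, Wendy:2, Wiremu:2, Ximena:2, Yael:2.
Sum = 2 + 2 + 2 + 1 + 1 + 3 + 2 + 2 + 2 + 2 + 2 = 21.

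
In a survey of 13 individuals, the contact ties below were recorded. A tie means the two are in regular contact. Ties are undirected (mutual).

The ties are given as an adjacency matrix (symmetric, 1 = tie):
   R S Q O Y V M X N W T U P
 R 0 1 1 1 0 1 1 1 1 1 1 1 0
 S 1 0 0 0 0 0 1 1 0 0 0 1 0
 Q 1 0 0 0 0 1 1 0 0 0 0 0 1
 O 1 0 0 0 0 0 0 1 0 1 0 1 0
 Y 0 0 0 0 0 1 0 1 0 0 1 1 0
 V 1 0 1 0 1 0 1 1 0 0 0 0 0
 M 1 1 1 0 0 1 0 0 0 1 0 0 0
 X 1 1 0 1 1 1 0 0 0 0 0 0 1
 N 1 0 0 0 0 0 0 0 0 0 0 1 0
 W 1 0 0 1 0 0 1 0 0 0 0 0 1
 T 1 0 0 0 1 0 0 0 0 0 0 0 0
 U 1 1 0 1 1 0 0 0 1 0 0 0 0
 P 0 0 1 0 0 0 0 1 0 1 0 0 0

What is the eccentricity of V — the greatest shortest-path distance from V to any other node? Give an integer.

Distances from V: M:1, N:2, O:2, P:2, Q:1, R:1, S:2, T:2, U:2, W:2, X:1, Y:1.
The largest is 2 (to S, O, N, W, T, U, and P), so the eccentricity of V is 2.

2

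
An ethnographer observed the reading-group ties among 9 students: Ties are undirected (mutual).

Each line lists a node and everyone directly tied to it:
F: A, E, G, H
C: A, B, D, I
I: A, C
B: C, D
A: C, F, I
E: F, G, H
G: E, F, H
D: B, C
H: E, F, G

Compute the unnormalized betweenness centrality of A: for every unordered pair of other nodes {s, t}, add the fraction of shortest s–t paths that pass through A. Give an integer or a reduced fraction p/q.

16

Pairs whose geodesics pass through A — C–G: 1; C–H: 1; C–E: 1; C–F: 1; D–G: 1; D–H: 1; D–E: 1; D–F: 1; I–G: 1; I–H: 1; I–E: 1; I–F: 1; B–G: 1; B–H: 1 … (+2 more pairs).
All other pairs contribute 0.
Summing the contributions gives betweenness(A) = 16.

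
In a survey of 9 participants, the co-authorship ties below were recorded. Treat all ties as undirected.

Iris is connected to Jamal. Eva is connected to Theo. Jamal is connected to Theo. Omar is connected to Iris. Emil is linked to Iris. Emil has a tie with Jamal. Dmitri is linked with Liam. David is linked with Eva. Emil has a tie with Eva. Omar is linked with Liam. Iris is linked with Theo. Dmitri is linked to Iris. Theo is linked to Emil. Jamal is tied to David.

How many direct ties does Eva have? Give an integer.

Eva is directly tied to David, Emil, and Theo. That is 3 neighbors, so the degree of Eva is 3.

3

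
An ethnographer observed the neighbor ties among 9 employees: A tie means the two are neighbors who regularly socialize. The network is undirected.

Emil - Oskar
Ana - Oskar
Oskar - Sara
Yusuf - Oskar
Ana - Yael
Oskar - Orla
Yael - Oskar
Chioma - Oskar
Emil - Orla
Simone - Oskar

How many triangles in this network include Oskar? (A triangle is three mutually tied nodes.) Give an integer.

2

Oskar's neighbors: Ana, Chioma, Emil, Orla, Sara, Simone, Yael, and Yusuf.
Neighbor pairs that are themselves tied: Oskar–Ana–Yael; Oskar–Emil–Orla. Each forms one triangle with Oskar, for 2 in total.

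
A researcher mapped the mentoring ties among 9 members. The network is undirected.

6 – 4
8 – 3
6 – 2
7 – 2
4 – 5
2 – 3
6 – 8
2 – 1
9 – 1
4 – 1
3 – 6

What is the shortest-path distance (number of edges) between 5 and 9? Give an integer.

One shortest route is 5 – 4 – 1 – 9, which uses 3 edges, and at distance 2 from 5 we only reach {1, 6}, which does not include 9. So d(5,9) = 3.

3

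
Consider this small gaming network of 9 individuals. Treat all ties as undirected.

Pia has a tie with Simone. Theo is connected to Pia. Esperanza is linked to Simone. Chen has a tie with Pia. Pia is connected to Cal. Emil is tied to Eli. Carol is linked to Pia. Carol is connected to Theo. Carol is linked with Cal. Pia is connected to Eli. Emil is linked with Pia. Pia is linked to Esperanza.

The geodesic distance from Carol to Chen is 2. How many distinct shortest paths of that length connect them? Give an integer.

1

The shortest distance is 2, and the only length-2 path is Carol–Pia–Chen. So there is exactly 1 shortest path.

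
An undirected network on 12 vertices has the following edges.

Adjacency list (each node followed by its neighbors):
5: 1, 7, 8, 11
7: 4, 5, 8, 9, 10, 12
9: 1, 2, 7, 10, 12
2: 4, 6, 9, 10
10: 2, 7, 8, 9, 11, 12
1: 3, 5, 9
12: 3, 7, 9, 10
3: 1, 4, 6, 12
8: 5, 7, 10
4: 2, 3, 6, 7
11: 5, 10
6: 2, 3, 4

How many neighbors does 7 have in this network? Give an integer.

7 is directly tied to 4, 5, 8, 9, 10, and 12. That is 6 neighbors, so the degree of 7 is 6.

6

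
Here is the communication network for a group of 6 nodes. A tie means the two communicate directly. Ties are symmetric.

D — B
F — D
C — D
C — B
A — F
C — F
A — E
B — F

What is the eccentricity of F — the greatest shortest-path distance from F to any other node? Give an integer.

Distances from F: A:1, B:1, C:1, D:1, E:2.
The largest is 2 (to E), so the eccentricity of F is 2.

2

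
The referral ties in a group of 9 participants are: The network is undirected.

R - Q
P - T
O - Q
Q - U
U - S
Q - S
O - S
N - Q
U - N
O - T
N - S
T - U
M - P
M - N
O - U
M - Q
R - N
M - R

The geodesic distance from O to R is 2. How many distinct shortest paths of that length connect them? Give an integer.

1

The shortest distance is 2, and the only length-2 path is O–Q–R. So there is exactly 1 shortest path.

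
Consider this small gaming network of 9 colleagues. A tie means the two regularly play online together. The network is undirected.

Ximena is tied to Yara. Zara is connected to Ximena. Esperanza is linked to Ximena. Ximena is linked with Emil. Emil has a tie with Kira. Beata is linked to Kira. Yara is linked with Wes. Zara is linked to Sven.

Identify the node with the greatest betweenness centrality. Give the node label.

Unnormalized betweenness of each node: Beata:0, Emil:12, Esperanza:0, Kira:7, Sven:0, Wes:0, Ximena:23, Yara:7, Zara:7.
Ximena has the largest value, 23, making it the main broker — the node through which the most shortest paths run.

Ximena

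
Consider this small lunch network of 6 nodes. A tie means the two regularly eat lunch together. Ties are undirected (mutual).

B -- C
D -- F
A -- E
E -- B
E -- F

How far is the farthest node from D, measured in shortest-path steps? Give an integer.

Distances from D: A:3, B:3, C:4, E:2, F:1.
The largest is 4 (to C), so the eccentricity of D is 4.

4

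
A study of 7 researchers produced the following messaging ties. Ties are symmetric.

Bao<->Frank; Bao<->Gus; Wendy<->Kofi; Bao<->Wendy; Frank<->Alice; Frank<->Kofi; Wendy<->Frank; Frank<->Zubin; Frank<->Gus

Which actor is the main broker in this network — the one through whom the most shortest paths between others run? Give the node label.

Unnormalized betweenness of each node: Alice:0, Bao:1/2, Frank:11, Gus:0, Kofi:0, Wendy:1/2, Zubin:0.
Frank has the largest value, 11, making it the main broker — the node through which the most shortest paths run.

Frank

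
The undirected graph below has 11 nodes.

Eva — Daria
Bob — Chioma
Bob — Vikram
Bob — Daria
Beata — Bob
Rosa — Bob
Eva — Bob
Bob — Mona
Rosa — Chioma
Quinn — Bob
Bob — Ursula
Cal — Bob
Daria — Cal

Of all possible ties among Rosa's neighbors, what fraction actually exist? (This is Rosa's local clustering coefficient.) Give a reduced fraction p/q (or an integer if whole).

1

Rosa's neighbors: Bob and Chioma (k = 2).
Possible neighbor pairs: C(2,2) = 1. Edges among them: Bob–Chioma → e = 1.
Clustering(Rosa) = 1/1.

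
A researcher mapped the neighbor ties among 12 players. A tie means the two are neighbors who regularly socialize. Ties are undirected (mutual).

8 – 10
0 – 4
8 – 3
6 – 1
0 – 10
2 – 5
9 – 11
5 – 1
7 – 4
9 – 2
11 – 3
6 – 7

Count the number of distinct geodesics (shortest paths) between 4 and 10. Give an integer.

The shortest distance is 2, and the only length-2 path is 4–0–10. So there is exactly 1 shortest path.

1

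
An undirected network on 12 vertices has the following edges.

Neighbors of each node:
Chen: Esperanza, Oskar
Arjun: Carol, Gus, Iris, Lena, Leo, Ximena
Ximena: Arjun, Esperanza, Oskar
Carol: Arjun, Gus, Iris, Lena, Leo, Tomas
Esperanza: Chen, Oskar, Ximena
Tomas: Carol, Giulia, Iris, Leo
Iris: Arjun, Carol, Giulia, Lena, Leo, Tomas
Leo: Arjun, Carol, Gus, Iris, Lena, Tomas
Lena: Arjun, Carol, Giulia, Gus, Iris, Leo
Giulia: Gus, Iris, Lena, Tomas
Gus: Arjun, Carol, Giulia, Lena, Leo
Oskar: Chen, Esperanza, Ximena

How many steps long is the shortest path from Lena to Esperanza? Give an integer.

3

One shortest route is Lena – Arjun – Ximena – Esperanza, which uses 3 edges, and at distance 2 from Lena we only reach {Tomas, Ximena}, which does not include Esperanza. So d(Lena,Esperanza) = 3.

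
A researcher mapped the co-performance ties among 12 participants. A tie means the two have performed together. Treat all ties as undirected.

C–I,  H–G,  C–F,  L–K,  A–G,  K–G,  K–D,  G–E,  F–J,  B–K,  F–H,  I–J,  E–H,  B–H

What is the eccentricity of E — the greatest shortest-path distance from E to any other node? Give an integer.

Distances from E: A:2, B:2, C:3, D:3, F:2, G:1, H:1, I:4, J:3, K:2, L:3.
The largest is 4 (to I), so the eccentricity of E is 4.

4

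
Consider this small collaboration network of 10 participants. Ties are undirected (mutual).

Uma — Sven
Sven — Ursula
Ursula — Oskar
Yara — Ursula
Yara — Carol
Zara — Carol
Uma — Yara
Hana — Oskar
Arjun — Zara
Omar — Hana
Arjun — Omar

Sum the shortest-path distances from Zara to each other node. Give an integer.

Distances from Zara: Arjun:1, Carol:1, Hana:3, Omar:2, Oskar:4, Sven:4, Uma:3, Ursula:3, Yara:2.
Sum = 1 + 1 + 3 + 2 + 4 + 4 + 3 + 3 + 2 = 23.

23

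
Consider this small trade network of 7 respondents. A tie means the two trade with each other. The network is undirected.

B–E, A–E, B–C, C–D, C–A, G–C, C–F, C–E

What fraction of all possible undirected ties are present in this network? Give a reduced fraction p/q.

8/21

There are 8 edges and 7 nodes, so the maximum possible is C(7,2) = 21.
Density = 8/21.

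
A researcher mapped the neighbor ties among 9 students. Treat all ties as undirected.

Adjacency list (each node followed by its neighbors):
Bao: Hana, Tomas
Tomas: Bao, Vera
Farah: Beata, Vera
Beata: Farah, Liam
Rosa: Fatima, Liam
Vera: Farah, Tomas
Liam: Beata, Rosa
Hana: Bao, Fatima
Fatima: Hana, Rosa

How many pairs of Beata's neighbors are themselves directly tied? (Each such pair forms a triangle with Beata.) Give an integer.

Beata's neighbors are Farah and Liam, but none of them are tied to each other, so no triangle contains Beata.

0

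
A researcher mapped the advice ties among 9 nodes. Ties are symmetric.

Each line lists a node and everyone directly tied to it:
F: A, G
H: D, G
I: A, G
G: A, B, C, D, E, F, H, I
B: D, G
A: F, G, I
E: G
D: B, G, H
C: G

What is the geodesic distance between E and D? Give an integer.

2

One shortest route is E – G – D, which uses 2 edges, and E and D are not directly tied, so nothing shorter exists. So d(E,D) = 2.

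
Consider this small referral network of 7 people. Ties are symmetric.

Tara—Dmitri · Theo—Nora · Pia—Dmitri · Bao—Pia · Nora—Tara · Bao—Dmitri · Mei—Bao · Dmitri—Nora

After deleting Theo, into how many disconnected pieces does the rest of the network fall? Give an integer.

Theo's neighbors (Nora) remain reachable from one another through other ties, so the rest of the network stays in one piece.

1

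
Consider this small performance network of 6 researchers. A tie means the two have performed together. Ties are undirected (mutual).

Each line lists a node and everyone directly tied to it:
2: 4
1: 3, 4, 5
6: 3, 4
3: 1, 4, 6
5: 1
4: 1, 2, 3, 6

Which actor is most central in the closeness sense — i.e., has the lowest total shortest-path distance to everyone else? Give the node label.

4

Farness (sum of distances to all others) for each node — 1:7, 2:10, 3:7, 4:6, 5:11, 6:9.
The smallest farness is 6, for 4, so 4 has the highest closeness.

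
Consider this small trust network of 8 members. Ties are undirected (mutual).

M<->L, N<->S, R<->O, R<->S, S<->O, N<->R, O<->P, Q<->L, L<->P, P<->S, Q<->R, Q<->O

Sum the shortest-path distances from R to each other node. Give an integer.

Distances from R: L:2, M:3, N:1, O:1, P:2, Q:1, S:1.
Sum = 2 + 3 + 1 + 1 + 2 + 1 + 1 = 11.

11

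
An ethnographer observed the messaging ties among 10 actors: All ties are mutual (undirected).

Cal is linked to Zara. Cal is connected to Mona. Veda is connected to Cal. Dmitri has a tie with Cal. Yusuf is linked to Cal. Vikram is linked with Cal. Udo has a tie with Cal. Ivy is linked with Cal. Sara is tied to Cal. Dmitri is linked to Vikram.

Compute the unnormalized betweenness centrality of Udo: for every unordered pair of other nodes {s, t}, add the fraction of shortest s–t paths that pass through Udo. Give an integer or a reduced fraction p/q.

0

No shortest path between any pair of other nodes passes through Udo.
Summing the contributions gives betweenness(Udo) = 0.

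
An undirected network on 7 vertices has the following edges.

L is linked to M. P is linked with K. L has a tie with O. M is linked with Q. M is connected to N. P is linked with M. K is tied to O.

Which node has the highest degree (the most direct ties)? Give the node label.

Degrees — K:2, L:2, M:4, N:1, O:2, P:2, Q:1.
The maximum is 4, attained only by M.

M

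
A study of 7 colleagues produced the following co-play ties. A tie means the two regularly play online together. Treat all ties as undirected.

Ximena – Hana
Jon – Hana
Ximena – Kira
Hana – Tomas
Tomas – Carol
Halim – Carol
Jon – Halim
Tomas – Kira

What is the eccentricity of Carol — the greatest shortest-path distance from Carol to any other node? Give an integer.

3

Distances from Carol: Halim:1, Hana:2, Jon:2, Kira:2, Tomas:1, Ximena:3.
The largest is 3 (to Ximena), so the eccentricity of Carol is 3.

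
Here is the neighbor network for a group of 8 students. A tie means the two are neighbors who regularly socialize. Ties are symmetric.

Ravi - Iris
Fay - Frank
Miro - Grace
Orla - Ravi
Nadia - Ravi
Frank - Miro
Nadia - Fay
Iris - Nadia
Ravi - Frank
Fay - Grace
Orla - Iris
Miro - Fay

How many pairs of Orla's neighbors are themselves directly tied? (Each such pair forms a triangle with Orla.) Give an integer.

Orla's neighbors: Iris and Ravi.
Neighbor pairs that are themselves tied: Orla–Iris–Ravi. Each forms one triangle with Orla, for 1 in total.

1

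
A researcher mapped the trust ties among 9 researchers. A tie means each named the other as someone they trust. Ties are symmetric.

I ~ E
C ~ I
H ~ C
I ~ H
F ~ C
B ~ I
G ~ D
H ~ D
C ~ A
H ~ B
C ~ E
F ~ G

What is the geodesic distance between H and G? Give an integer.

2

One shortest route is H – D – G, which uses 2 edges, and H and G are not directly tied, so nothing shorter exists. So d(H,G) = 2.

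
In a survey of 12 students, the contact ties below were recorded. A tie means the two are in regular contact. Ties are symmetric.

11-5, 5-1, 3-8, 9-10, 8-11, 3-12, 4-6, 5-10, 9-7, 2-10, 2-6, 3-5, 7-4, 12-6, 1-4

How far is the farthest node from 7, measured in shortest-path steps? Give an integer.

5

Distances from 7: 1:2, 2:3, 3:4, 4:1, 5:3, 6:2, 8:5, 9:1, 10:2, 11:4, 12:3.
The largest is 5 (to 8), so the eccentricity of 7 is 5.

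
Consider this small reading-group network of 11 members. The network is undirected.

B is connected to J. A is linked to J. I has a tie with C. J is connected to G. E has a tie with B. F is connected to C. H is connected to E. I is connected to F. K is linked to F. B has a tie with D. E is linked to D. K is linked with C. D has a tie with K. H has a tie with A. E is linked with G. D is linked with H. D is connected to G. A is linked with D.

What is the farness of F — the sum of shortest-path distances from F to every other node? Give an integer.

24

Distances from F: A:3, B:3, C:1, D:2, E:3, G:3, H:3, I:1, J:4, K:1.
Sum = 3 + 3 + 1 + 2 + 3 + 3 + 3 + 1 + 4 + 1 = 24.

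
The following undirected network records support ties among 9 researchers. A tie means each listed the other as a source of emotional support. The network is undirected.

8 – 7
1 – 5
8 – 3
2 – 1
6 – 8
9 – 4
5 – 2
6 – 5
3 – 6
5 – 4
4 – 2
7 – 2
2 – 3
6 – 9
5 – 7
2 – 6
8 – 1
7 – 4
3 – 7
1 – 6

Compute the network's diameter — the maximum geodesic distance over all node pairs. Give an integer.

2

Eccentricity of each node (its greatest distance to any other): 1:2, 2:2, 3:2, 4:2, 5:2, 6:2, 7:2, 8:2, 9:2.
The maximum eccentricity is 2, realized for instance by the pair 8–2 via 8 – 6 – 2. So the diameter is 2.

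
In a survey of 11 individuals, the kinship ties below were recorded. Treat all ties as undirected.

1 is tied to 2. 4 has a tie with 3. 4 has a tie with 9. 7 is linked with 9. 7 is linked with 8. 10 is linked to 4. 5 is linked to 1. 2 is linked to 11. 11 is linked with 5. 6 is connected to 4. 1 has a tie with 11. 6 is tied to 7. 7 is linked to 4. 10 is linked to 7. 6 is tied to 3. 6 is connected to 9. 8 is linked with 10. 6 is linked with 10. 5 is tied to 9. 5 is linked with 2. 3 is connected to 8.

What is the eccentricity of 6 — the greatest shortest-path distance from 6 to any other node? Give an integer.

3

Distances from 6: 1:3, 2:3, 3:1, 4:1, 5:2, 7:1, 8:2, 9:1, 10:1, 11:3.
The largest is 3 (to 11, 1, and 2), so the eccentricity of 6 is 3.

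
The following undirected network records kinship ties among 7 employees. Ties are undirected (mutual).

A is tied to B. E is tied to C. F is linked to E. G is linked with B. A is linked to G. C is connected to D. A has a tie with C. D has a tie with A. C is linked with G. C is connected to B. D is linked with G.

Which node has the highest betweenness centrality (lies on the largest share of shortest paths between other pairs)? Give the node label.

C

Unnormalized betweenness of each node: A:1/3, B:0, C:25/3, D:0, E:5, F:0, G:1/3.
C has the largest value, 25/3, making it the main broker — the node through which the most shortest paths run.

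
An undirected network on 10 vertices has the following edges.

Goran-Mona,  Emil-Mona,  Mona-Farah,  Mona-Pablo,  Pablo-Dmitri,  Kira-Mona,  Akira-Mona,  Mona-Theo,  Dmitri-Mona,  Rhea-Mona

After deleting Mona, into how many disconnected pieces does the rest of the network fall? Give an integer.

8

Without Mona, the remaining ties split the others into: {Dmitri, Pablo}; {Farah}; {Emil}; {Akira}; {Theo}; {Goran}; {Rhea}; {Kira}.
That's 8 separate components.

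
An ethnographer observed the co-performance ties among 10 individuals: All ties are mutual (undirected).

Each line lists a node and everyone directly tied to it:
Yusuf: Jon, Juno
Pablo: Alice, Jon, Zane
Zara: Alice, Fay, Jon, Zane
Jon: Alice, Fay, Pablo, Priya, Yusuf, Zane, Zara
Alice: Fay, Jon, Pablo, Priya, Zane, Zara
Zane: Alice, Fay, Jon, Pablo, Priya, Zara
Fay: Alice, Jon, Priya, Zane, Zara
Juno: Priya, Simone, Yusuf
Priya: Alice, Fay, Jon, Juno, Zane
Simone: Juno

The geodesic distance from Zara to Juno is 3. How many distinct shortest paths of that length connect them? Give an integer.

The shortest distance is 3. The length-3 paths are: Zara–Jon–Yusuf–Juno; Zara–Alice–Priya–Juno; Zara–Fay–Priya–Juno; Zara–Jon–Priya–Juno; Zara–Zane–Priya–Juno.
That gives 5 distinct shortest paths.

5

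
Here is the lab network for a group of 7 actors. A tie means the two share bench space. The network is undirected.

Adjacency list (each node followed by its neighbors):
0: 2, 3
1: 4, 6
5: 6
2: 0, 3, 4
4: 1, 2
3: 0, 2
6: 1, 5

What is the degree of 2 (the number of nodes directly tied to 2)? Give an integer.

2 is directly tied to 0, 3, and 4. That is 3 neighbors, so the degree of 2 is 3.

3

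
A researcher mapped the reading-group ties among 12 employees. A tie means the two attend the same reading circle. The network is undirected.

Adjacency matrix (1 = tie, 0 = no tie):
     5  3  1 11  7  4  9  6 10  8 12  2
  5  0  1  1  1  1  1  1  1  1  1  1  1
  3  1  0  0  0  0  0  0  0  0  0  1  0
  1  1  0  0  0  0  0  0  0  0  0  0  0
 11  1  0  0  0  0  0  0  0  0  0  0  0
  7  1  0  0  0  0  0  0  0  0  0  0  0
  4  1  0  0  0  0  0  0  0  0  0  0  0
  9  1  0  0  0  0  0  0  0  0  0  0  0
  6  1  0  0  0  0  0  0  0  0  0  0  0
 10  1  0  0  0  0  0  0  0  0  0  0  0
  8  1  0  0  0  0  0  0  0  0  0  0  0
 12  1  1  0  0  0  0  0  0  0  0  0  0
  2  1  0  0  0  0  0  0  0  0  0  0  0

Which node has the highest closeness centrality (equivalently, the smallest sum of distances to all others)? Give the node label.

Farness (sum of distances to all others) for each node — 1:21, 2:21, 3:20, 4:21, 5:11, 6:21, 7:21, 8:21, 9:21, 10:21, 11:21, 12:20.
The smallest farness is 11, for 5, so 5 has the highest closeness.

5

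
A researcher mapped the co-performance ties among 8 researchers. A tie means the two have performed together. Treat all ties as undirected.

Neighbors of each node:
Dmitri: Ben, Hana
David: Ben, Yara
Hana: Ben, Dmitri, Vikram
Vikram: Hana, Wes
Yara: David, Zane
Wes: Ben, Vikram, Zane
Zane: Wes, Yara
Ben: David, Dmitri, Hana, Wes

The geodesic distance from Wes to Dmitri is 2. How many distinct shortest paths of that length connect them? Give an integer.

1

The shortest distance is 2, and the only length-2 path is Wes–Ben–Dmitri. So there is exactly 1 shortest path.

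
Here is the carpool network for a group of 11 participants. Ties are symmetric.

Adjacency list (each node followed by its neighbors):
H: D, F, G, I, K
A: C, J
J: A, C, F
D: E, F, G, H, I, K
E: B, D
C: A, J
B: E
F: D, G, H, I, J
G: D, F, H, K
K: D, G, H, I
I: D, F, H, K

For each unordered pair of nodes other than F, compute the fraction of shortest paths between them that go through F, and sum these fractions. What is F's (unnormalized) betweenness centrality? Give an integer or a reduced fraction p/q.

Pairs whose geodesics pass through F — J–G: 1; J–K: 4/4; J–H: 1; J–B: 1; J–E: 1; J–D: 1; J–I: 1; C–G: 1; C–K: 4/4; C–H: 1; C–B: 1; C–E: 1; C–D: 1; C–I: 1 … (+8 more pairs).
All other pairs contribute 0.
Summing the contributions gives betweenness(F) = 85/4.

85/4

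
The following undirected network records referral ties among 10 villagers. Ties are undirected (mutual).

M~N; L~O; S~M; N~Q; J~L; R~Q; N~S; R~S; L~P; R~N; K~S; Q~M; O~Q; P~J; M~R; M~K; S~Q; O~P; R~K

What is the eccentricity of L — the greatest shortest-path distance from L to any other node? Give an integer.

Distances from L: J:1, K:4, M:3, N:3, O:1, P:1, Q:2, R:3, S:3.
The largest is 4 (to K), so the eccentricity of L is 4.

4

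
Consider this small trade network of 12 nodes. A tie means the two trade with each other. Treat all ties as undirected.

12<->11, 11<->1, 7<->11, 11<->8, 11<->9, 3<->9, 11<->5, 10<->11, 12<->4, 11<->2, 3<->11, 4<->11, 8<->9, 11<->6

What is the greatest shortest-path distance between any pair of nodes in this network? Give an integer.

2

Eccentricity of each node (its greatest distance to any other): 1:2, 2:2, 3:2, 4:2, 5:2, 6:2, 7:2, 8:2, 9:2, 10:2, 11:1, 12:2.
The maximum eccentricity is 2, realized for instance by the pair 10–5 via 10 – 11 – 5. So the diameter is 2.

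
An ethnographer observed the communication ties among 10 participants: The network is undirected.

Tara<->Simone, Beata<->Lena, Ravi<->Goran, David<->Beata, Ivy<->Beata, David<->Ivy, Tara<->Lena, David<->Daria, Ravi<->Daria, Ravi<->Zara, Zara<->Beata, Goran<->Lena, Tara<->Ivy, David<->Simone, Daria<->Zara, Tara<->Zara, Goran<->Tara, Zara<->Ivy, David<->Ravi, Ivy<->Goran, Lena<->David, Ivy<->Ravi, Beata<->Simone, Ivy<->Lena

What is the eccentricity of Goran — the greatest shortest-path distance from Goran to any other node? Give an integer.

Distances from Goran: Beata:2, Daria:2, David:2, Ivy:1, Lena:1, Ravi:1, Simone:2, Tara:1, Zara:2.
The largest is 2 (to Zara, Daria, David, Simone, and Beata), so the eccentricity of Goran is 2.

2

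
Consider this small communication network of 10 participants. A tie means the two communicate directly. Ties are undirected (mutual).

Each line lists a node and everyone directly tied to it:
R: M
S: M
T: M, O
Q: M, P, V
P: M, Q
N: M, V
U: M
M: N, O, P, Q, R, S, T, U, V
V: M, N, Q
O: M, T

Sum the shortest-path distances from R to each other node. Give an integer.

Distances from R: M:1, N:2, O:2, P:2, Q:2, S:2, T:2, U:2, V:2.
Sum = 1 + 2 + 2 + 2 + 2 + 2 + 2 + 2 + 2 = 17.

17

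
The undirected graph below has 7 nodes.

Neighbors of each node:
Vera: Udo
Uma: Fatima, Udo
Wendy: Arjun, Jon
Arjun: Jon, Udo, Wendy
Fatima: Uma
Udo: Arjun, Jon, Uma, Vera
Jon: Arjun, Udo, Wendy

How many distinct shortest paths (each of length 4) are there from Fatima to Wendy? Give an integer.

2

The shortest distance is 4. The length-4 paths are: Fatima–Uma–Udo–Arjun–Wendy; Fatima–Uma–Udo–Jon–Wendy.
That gives 2 distinct shortest paths.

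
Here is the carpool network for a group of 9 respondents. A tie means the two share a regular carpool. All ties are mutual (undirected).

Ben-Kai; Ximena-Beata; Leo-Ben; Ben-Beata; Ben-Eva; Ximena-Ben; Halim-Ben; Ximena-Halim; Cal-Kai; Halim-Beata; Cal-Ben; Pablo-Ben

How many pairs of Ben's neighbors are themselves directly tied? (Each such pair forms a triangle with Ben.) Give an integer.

Ben's neighbors: Beata, Cal, Eva, Halim, Kai, Leo, Pablo, and Ximena.
Neighbor pairs that are themselves tied: Ben–Beata–Halim; Ben–Beata–Ximena; Ben–Cal–Kai; Ben–Halim–Ximena. Each forms one triangle with Ben, for 4 in total.

4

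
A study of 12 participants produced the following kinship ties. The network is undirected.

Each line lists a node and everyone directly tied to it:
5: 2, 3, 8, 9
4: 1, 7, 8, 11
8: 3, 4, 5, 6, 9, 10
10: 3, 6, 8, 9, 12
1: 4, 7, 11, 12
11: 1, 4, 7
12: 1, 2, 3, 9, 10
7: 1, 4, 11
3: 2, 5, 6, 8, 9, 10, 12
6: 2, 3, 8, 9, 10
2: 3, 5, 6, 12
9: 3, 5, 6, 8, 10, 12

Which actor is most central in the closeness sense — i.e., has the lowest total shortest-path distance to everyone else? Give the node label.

Farness (sum of distances to all others) for each node — 1:20, 2:21, 3:17, 4:19, 5:21, 6:20, 7:25, 8:16, 9:18, 10:19, 11:25, 12:17.
The smallest farness is 16, for 8, so 8 has the highest closeness.

8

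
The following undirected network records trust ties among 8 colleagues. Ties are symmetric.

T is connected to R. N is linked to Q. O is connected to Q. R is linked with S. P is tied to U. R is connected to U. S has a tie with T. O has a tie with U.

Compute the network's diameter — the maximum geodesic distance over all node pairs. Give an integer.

5

Eccentricity of each node (its greatest distance to any other): N:5, O:3, P:4, Q:4, R:4, S:5, T:5, U:3.
The maximum eccentricity is 5, realized for instance by the pair N–S via N – Q – O – U – R – S. So the diameter is 5.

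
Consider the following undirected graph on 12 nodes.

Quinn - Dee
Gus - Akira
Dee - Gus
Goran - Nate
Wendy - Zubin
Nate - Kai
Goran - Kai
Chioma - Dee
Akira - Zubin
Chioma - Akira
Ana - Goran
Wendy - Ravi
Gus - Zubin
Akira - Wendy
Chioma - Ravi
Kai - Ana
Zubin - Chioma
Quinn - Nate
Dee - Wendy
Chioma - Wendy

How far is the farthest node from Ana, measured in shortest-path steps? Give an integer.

6

Distances from Ana: Akira:6, Chioma:5, Dee:4, Goran:1, Gus:5, Kai:1, Nate:2, Quinn:3, Ravi:6, Wendy:5, Zubin:6.
The largest is 6 (to Zubin, Ravi, and Akira), so the eccentricity of Ana is 6.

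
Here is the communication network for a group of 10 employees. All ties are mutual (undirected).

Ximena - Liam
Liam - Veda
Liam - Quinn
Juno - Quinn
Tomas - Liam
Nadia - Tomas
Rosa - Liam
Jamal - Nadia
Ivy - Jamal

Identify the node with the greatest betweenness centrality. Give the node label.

Unnormalized betweenness of each node: Ivy:0, Jamal:8, Juno:0, Liam:29, Nadia:14, Quinn:8, Rosa:0, Tomas:18, Veda:0, Ximena:0.
Liam has the largest value, 29, making it the main broker — the node through which the most shortest paths run.

Liam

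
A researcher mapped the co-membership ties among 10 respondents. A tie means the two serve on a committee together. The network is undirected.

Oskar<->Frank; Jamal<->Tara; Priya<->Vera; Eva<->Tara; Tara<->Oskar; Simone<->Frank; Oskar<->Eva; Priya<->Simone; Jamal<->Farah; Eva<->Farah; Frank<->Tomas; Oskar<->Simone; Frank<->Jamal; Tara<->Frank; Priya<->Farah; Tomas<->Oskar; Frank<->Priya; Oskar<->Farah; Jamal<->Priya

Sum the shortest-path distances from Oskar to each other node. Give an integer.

Distances from Oskar: Eva:1, Farah:1, Frank:1, Jamal:2, Priya:2, Simone:1, Tara:1, Tomas:1, Vera:3.
Sum = 1 + 1 + 1 + 2 + 2 + 1 + 1 + 1 + 3 = 13.

13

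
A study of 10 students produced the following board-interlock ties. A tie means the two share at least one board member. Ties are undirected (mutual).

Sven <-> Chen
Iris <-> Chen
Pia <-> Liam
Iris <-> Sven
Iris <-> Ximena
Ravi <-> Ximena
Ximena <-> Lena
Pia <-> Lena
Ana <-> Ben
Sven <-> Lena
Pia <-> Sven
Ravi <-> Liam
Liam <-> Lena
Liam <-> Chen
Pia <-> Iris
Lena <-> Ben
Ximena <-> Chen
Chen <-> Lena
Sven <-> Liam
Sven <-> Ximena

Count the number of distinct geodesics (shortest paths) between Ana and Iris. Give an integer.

4

The shortest distance is 4. The length-4 paths are: Ana–Ben–Lena–Sven–Iris; Ana–Ben–Lena–Chen–Iris; Ana–Ben–Lena–Ximena–Iris; Ana–Ben–Lena–Pia–Iris.
That gives 4 distinct shortest paths.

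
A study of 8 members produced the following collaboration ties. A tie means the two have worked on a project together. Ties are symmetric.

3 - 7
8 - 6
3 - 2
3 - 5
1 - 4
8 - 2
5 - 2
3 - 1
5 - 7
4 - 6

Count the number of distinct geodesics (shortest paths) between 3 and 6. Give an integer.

2

The shortest distance is 3. The length-3 paths are: 3–1–4–6; 3–2–8–6.
That gives 2 distinct shortest paths.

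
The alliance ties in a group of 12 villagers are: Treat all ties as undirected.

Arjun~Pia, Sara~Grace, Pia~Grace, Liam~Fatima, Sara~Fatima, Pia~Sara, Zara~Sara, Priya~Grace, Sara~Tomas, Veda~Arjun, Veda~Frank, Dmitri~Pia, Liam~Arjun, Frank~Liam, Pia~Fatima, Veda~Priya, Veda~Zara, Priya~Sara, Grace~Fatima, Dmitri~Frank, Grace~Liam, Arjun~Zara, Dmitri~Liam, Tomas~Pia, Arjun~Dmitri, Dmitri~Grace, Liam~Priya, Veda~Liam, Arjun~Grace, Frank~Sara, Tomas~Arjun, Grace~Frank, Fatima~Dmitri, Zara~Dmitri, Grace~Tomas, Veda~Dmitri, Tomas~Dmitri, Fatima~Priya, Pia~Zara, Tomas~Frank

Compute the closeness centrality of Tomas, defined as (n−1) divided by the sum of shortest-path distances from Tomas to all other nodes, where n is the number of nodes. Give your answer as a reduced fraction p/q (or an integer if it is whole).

11/16

Distances from Tomas: Arjun:1, Dmitri:1, Fatima:2, Frank:1, Grace:1, Liam:2, Pia:1, Priya:2, Sara:1, Veda:2, Zara:2. Sum = 16.
n = 12, so closeness = 11/16.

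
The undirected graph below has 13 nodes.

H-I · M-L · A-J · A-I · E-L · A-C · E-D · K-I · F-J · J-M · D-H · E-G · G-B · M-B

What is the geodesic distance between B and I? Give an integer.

4

One shortest route is B – M – J – A – I, which uses 4 edges, and at distance 3 from B we only reach {A, D, F}, which does not include I. So d(B,I) = 4.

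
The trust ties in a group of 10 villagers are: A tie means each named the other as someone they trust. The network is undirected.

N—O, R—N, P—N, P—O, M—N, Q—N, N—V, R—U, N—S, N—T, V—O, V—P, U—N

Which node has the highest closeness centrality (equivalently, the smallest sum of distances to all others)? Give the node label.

N

Farness (sum of distances to all others) for each node — M:17, N:9, O:15, P:15, Q:17, R:16, S:17, T:17, U:16, V:15.
The smallest farness is 9, for N, so N has the highest closeness.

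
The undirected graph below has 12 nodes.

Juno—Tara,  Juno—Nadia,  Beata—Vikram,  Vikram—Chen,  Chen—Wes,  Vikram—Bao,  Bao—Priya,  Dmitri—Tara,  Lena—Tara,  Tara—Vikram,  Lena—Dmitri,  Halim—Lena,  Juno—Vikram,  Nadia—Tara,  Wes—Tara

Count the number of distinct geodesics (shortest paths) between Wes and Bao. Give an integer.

The shortest distance is 3. The length-3 paths are: Wes–Tara–Vikram–Bao; Wes–Chen–Vikram–Bao.
That gives 2 distinct shortest paths.

2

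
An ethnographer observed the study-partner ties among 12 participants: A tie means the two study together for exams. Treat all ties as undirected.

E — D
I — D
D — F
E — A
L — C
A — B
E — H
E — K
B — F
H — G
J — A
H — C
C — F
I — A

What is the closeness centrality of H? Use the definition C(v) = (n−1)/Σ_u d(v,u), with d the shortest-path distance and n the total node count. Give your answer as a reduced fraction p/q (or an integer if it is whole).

1/2

Distances from H: A:2, B:3, C:1, D:2, E:1, F:2, G:1, I:3, J:3, K:2, L:2. Sum = 22.
n = 12, so closeness = 11/22 = 1/2.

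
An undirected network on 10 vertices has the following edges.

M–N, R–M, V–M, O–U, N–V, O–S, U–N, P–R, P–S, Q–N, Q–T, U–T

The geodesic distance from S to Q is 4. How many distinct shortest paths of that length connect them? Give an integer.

The shortest distance is 4. The length-4 paths are: S–O–U–T–Q; S–O–U–N–Q.
That gives 2 distinct shortest paths.

2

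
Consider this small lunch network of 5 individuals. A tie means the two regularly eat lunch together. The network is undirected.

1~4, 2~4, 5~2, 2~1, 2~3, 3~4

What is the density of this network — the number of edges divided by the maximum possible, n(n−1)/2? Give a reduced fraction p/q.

3/5

There are 6 edges and 5 nodes, so the maximum possible is C(5,2) = 10.
Density = 6/10 = 3/5.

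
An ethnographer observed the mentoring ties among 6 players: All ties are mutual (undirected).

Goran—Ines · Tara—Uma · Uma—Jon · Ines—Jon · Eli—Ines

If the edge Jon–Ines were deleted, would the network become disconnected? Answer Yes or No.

Yes

Without the Jon–Ines edge there is no alternate route between Jon and Ines, so the network disconnects. It is a bridge.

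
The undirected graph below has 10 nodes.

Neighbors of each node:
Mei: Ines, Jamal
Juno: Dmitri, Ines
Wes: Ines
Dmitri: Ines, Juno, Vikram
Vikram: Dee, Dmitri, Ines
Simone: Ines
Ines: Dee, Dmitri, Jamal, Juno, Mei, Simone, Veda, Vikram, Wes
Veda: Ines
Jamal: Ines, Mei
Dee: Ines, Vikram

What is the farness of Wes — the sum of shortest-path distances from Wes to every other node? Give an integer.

17

Distances from Wes: Dee:2, Dmitri:2, Ines:1, Jamal:2, Juno:2, Mei:2, Simone:2, Veda:2, Vikram:2.
Sum = 2 + 2 + 1 + 2 + 2 + 2 + 2 + 2 + 2 = 17.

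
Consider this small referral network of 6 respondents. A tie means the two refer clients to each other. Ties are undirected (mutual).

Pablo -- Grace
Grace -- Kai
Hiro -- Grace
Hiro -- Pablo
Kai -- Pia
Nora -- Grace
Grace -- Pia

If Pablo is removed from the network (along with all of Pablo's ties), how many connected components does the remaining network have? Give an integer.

Pablo's neighbors (Grace and Hiro) remain reachable from one another through other ties, so the rest of the network stays in one piece.

1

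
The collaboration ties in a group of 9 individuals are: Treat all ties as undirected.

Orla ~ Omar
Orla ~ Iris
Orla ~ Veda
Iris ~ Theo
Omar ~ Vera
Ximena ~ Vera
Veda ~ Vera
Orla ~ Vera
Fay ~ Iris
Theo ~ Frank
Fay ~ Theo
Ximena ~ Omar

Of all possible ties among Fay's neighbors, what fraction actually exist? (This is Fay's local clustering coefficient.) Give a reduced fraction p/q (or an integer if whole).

1

Fay's neighbors: Iris and Theo (k = 2).
Possible neighbor pairs: C(2,2) = 1. Edges among them: Iris–Theo → e = 1.
Clustering(Fay) = 1/1.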